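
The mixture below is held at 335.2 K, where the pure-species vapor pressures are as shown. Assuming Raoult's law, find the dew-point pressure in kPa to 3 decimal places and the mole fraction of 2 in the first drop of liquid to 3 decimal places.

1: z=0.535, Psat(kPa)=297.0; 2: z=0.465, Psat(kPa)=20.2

At the dew point ψ → 1, so Σzᵢ/Kᵢ = 1 with Kᵢ = Pᵢˢᵃᵗ/P ⇒ 1/P = Σzᵢ/Pᵢˢᵃᵗ.
1/P = 0.535/297.0 + 0.465/20.2 = 0.024821 ⇒ P = 40.288 kPa
xᵢ = zᵢP/Pᵢˢᵃᵗ ⇒ x_2 = 0.465·40.288/20.2 = 0.927

Pdew = 40.288 kPa, x_2 = 0.927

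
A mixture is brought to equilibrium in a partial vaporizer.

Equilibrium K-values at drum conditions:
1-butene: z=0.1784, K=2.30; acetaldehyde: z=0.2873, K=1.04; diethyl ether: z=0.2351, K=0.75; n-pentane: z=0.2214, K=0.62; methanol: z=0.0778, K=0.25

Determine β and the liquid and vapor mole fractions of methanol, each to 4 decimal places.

β = 0.1176, x_methanol = 0.0853, y_methanol = 0.0213

Material balance + equilibrium reduce to Σ zᵢ(Kᵢ−1)/(1+β(Kᵢ−1)) = 0.
Check two-phase: ΣzᵢKᵢ = 1.0422 > 1 and Σzᵢ/Kᵢ = 1.3356 > 1, so g(0) = 0.0422 > 0 and g(1) = -0.3356 < 0.
Iterate (Newton) starting at β = 0.5:
  β = 0.5000: g = -0.11257, g' = -0.2911 → β = 0.1133
  β = 0.1133: g = 0.00140, g' = -0.3322 → β = 0.1175
  β = 0.1175: g = 0.00000, g' = -0.3306 → β = 0.1176
Converged at β = 0.1176.
Compositions from xᵢ = zᵢ/(1+β(Kᵢ−1)), yᵢ = Kᵢxᵢ:
  1-butene: x = 0.1547, y = 0.3559
  acetaldehyde: x = 0.2860, y = 0.2974
  diethyl ether: x = 0.2422, y = 0.1817
  n-pentane: x = 0.2318, y = 0.1437
  methanol: x = 0.0853, y = 0.0213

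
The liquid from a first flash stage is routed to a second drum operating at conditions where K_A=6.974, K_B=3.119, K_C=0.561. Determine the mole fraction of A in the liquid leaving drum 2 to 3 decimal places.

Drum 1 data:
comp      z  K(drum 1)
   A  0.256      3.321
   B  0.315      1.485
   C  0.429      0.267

Drum 1:
Material balance + equilibrium reduce to Σ zᵢ(Kᵢ−1)/(1+ψ₁(Kᵢ−1)) = 0.
g(0) = ΣzᵢKᵢ − 1 = 0.432 and g(1) = 1 − Σzᵢ/Kᵢ = -0.896, so a root lies in (0, 1).
Iterate (Newton) starting at ψ₁ = 0.51:
  ψ₁ = 0.510: g = -0.1076, g' = -0.925 → ψ₁ = 0.394
  ψ₁ = 0.394: g = -0.0032, g' = -0.884 → ψ₁ = 0.390
Converged at ψ₁ = 0.390.
Drum-1 compositions:
  A: x = 0.134, y = 0.446
  B: x = 0.265, y = 0.393
  C: x = 0.601, y = 0.160
Drum-2 feed = drum-1 liquid: z₂ = (0.1344, 0.2649, 0.6007).
Drum 2:
Material balance + equilibrium reduce to Σ zᵢ(Kᵢ−1)/(1+ψ₂(Kᵢ−1)) = 0.
Feasibility: ΣzᵢKᵢ = 2.100, Σzᵢ/Kᵢ = 1.175 — both > 1, two phases present.
Newton–Raphson from ψ₂ = 0.5:
  ψ₂ = 0.500: g = 0.1360, g' = -0.772 → ψ₂ = 0.676
  ψ₂ = 0.676: g = 0.0150, g' = -0.624 → ψ₂ = 0.700
Converged at ψ₂ = 0.700.
  A: x = 0.026, y = 0.181
  B: x = 0.107, y = 0.333
  C: x = 0.867, y = 0.487

x_A (drum 2) = 0.026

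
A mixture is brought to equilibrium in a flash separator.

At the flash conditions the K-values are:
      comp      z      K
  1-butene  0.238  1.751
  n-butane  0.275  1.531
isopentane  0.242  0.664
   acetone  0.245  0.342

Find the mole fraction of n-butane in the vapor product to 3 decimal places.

Material balance + equilibrium reduce to Σ zᵢ(Kᵢ−1)/(1+V/F(Kᵢ−1)) = 0.
Feasibility: ΣzᵢKᵢ = 1.082, Σzᵢ/Kᵢ = 1.396 — both > 1, two phases present.
Newton–Raphson from V/F = 0.5:
  V/F = 0.500: g = -0.0927, g' = -0.394 → V/F = 0.265
  V/F = 0.265: g = -0.0075, g' = -0.342 → V/F = 0.243
Converged at V/F = 0.243.
Compositions from xᵢ = zᵢ/(1+V/F(Kᵢ−1)), yᵢ = Kᵢxᵢ:
  1-butene: x = 0.201, y = 0.352
  n-butane: x = 0.244, y = 0.373
  isopentane: x = 0.264, y = 0.175
  acetone: x = 0.292, y = 0.100

y_n-butane = 0.373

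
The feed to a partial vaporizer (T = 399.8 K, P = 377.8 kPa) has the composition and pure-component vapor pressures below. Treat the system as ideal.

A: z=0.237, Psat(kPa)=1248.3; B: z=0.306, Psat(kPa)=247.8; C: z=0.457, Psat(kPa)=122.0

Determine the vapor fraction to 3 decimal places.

ψ = 0.103

Raoult's law: Kᵢ = Pᵢˢᵃᵗ/P = Pᵢˢᵃᵗ/377.8.
  K_A = 1248.3/377.8 = 3.30413, K_B = 247.8/377.8 = 0.65590, K_C = 122.0/377.8 = 0.32292
Material balance + equilibrium reduce to Σ zᵢ(Kᵢ−1)/(1+ψ(Kᵢ−1)) = 0.
Feasibility: ΣzᵢKᵢ = 1.131, Σzᵢ/Kᵢ = 1.953 — both > 1, two phases present.
Newton–Raphson from ψ = 0.5:
  ψ = 0.500: g = -0.3412, g' = -0.803 → ψ = 0.075
  ψ = 0.075: g = 0.0312, g' = -1.185 → ψ = 0.102
  ψ = 0.102: g = 0.0011, g' = -1.107 → ψ = 0.103
Converged at ψ = 0.103.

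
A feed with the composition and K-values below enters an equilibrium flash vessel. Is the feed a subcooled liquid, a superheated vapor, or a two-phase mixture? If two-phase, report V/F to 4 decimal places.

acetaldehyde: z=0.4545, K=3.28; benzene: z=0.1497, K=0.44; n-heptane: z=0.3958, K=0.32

two-phase, V/F = 0.4612

ΣzᵢKᵢ = 1.6833; Σzᵢ/Kᵢ = 1.7157.
Both exceed 1, so a two-phase solution exists.
Rachford–Rice: g(ψ) = Σ zᵢ(Kᵢ−1)/(1+ψ(Kᵢ−1)) = 0.
Newton–Raphson from ψ = 0.5:
  ψ = 0.5000: g = -0.03999, g' = -1.0266 → ψ = 0.4610
  ψ = 0.4610: g = 0.00013, g' = -1.0352 → ψ = 0.4612
Converged at ψ = 0.4612.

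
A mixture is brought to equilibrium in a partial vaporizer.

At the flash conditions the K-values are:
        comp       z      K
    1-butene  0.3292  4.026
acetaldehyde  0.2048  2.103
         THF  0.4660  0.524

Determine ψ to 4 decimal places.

Let ψ = V/F and solve Σ zᵢ(Kᵢ−1)/(1+ψ(Kᵢ−1)) = 0.
g(0) = ΣzᵢKᵢ − 1 = 1.0002 and g(1) = 1 − Σzᵢ/Kᵢ = -0.0685, so a root lies in (0, 1).
Newton–Raphson from ψ = 0.62:
  ψ = 0.6200: g = 0.16582, g' = -0.6648 → ψ = 0.8694
  ψ = 0.8694: g = 0.01124, g' = -0.6009 → ψ = 0.8881
Converged at ψ = 0.8881.

ψ = 0.8881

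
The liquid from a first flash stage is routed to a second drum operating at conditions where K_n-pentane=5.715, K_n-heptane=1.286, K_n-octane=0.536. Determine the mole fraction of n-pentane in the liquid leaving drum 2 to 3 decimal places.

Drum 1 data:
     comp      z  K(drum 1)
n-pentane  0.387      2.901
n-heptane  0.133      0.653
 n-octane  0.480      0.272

x_n-pentane (drum 2) = 0.071

Drum 1:
Newton–Raphson from ψ₁ = 0.5:
  ψ₁ = 0.500: g = -0.2281, g' = -1.020 → ψ₁ = 0.276
  ψ₁ = 0.276: g = -0.0062, g' = -1.019 → ψ₁ = 0.270
Converged at ψ₁ = 0.270.
Drum-1 compositions:
  n-pentane: x = 0.256, y = 0.742
  n-heptane: x = 0.147, y = 0.096
  n-octane: x = 0.598, y = 0.163
Drum-2 feed = drum-1 liquid: z₂ = (0.2556, 0.1468, 0.5976).
Drum 2:
Rachford–Rice: g(ψ₂) = Σ zᵢ(Kᵢ−1)/(1+ψ₂(Kᵢ−1)) = 0.
Feasibility: ΣzᵢKᵢ = 1.970, Σzᵢ/Kᵢ = 1.274 — both > 1, two phases present.
Newton–Raphson from ψ₂ = 0.5:
  ψ₂ = 0.500: g = 0.0347, g' = -0.731 → ψ₂ = 0.547
  ψ₂ = 0.547: g = 0.0012, g' = -0.683 → ψ₂ = 0.549
Converged at ψ₂ = 0.549.
  n-pentane: x = 0.071, y = 0.407
  n-heptane: x = 0.127, y = 0.163
  n-octane: x = 0.802, y = 0.430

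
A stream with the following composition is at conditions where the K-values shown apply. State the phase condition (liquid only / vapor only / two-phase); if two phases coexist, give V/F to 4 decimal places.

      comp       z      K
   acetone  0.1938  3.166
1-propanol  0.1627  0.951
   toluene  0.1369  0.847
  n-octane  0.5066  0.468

ΣzᵢKᵢ = 1.1213; Σzᵢ/Kᵢ = 1.4764.
Both exceed 1, so a two-phase solution exists.
Let ψ = V/F and solve Σ zᵢ(Kᵢ−1)/(1+ψ(Kᵢ−1)) = 0.
Newton–Raphson from ψ = 0.49:
  ψ = 0.4900: g = -0.19171, g' = -0.4804 → ψ = 0.0910
  ψ = 0.0910: g = 0.03820, g' = -0.7965 → ψ = 0.1389
  ψ = 0.1389: g = 0.00222, g' = -0.7082 → ψ = 0.1421
Converged at ψ = 0.1421.

two-phase, V/F = 0.1421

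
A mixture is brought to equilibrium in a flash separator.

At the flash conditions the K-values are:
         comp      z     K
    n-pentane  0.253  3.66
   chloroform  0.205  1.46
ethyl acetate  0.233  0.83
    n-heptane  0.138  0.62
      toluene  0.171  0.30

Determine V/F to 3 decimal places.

V/F = 0.625

Rachford–Rice: g(V/F) = Σ zᵢ(Kᵢ−1)/(1+V/F(Kᵢ−1)) = 0.
g(0) = ΣzᵢKᵢ − 1 = 0.556 and g(1) = 1 − Σzᵢ/Kᵢ = -0.283, so a root lies in (0, 1).
Newton–Raphson from V/F = 0.5:
  V/F = 0.500: g = 0.0733, g' = -0.595 → V/F = 0.623
  V/F = 0.623: g = 0.0012, g' = -0.586 → V/F = 0.625
Converged at V/F = 0.625.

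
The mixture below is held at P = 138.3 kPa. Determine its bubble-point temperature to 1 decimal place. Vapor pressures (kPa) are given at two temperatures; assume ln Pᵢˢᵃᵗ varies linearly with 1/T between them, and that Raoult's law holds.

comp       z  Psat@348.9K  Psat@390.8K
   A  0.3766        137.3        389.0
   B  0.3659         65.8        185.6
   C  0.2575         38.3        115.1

Bubble-point temperature: ΣzᵢPᵢˢᵃᵗ(T) = P. Interpolate ln Pᵢˢᵃᵗ = aᵢ + bᵢ/T.
  T = 348.9 K: ΣzᵢPᵢˢᵃᵗ = 85.65 kPa
  T = 390.8 K: ΣzᵢPᵢˢᵃᵗ = 244.05 kPa
  T = 369.9 K: ΣzᵢPᵢˢᵃᵗ = 149.10 kPa
  T = 359.4 K: ΣzᵢPᵢˢᵃᵗ = 113.92 kPa
  T = 364.6 K: ΣzᵢPᵢˢᵃᵗ = 130.42 kPa
  T = 367.2 K: ΣzᵢPᵢˢᵃᵗ = 139.34 kPa
Interpolating between 364.6 K and 367.2 K gives T ≈ 366.9 K.

T = 366.9 K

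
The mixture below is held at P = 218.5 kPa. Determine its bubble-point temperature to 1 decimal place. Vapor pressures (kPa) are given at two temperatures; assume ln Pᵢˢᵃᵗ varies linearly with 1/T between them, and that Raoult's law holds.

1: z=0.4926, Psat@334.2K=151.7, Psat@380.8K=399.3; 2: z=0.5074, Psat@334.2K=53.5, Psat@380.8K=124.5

Bubble-point temperature: ΣzᵢPᵢˢᵃᵗ(T) = P. Interpolate ln Pᵢˢᵃᵗ = aᵢ + bᵢ/T.
  T = 334.2 K: ΣzᵢPᵢˢᵃᵗ = 101.87 kPa
  T = 380.8 K: ΣzᵢPᵢˢᵃᵗ = 259.87 kPa
  T = 357.5 K: ΣzᵢPᵢˢᵃᵗ = 167.69 kPa
  T = 369.1 K: ΣzᵢPᵢˢᵃᵗ = 209.98 kPa
  T = 375.0 K: ΣzᵢPᵢˢᵃᵗ = 234.20 kPa
  T = 372.1 K: ΣzᵢPᵢˢᵃᵗ = 222.06 kPa
  T = 370.6 K: ΣzᵢPᵢˢᵃᵗ = 215.96 kPa
Interpolating between 370.6 K and 372.1 K gives T ≈ 371.2 K.

T = 371.2 K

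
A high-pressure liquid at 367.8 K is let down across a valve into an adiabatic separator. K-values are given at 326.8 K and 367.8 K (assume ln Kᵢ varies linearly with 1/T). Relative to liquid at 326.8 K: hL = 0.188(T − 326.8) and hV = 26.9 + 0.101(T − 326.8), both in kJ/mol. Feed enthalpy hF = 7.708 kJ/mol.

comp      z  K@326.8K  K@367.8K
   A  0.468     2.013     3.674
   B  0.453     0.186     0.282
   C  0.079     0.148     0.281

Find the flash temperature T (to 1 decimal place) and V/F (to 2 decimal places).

Adiabatic flash: solve Rachford–Rice at each trial T, then check hF = ψ·hV(T) + (1−ψ)·hL(T).
  T = 326.8 K: K = (2.013, 0.186, 0.148), RR gives ψ = 0.046, H_out = 1.232 kJ/mol
  T = 367.8 K: K = (3.674, 0.282, 0.281), RR gives ψ = 0.453, H_out = 18.271 kJ/mol
  T = 347.3 K: K = (2.768, 0.232, 0.208), RR gives ψ = 0.306, H_out = 11.528 kJ/mol
  T = 337.1 K: K = (2.374, 0.208, 0.176), RR gives ψ = 0.200, H_out = 7.150 kJ/mol
  T = 342.2 K: K = (2.566, 0.220, 0.192), RR gives ψ = 0.257, H_out = 9.468 kJ/mol
  T = 339.6 K: K = (2.467, 0.214, 0.184), RR gives ψ = 0.229, H_out = 8.324 kJ/mol
  T = 338.4 K: K = (2.422, 0.211, 0.180), RR gives ψ = 0.216, H_out = 7.770 kJ/mol
Linear interpolation between T = 337.1 (H_out = 7.150) and T = 338.4 (H_out = 7.770) on hF = 7.708 gives T ≈ 338.3 K, at which ψ = 0.21.

T = 338.3 K, V/F = 0.21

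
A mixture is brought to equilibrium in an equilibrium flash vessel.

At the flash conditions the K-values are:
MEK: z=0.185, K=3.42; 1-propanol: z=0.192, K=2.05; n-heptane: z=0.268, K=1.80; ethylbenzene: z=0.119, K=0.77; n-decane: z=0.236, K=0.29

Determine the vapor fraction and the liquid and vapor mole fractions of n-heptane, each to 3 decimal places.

ψ = 0.767, x_n-heptane = 0.166, y_n-heptane = 0.299

Rachford–Rice: g(ψ) = Σ zᵢ(Kᵢ−1)/(1+ψ(Kᵢ−1)) = 0.
Feasibility: ΣzᵢKᵢ = 1.669, Σzᵢ/Kᵢ = 1.265 — both > 1, two phases present.
Newton–Raphson from ψ = 0.5:
  ψ = 0.500: g = 0.1972, g' = -0.694 → ψ = 0.784
  ψ = 0.784: g = -0.0145, g' = -0.872 → ψ = 0.767
Converged at ψ = 0.767.
Compositions from xᵢ = zᵢ/(1+ψ(Kᵢ−1)), yᵢ = Kᵢxᵢ:
  MEK: x = 0.065, y = 0.221
  1-propanol: x = 0.106, y = 0.218
  n-heptane: x = 0.166, y = 0.299
  ethylbenzene: x = 0.144, y = 0.111
  n-decane: x = 0.518, y = 0.150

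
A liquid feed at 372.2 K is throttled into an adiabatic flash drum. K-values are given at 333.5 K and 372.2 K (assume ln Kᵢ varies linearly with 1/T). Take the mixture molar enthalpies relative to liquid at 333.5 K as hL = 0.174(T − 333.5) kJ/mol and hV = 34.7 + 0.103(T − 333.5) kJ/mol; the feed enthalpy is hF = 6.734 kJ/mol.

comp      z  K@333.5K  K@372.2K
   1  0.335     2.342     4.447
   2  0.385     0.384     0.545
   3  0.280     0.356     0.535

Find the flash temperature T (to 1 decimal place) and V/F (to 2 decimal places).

Adiabatic flash: solve Rachford–Rice at each trial T, then check hF = ψ·hV(T) + (1−ψ)·hL(T).
  T = 333.5 K: K = (2.342, 0.384, 0.356), RR gives ψ = 0.038, H_out = 1.321 kJ/mol
  T = 372.2 K: K = (4.447, 0.545, 0.535), RR gives ψ = 0.537, H_out = 23.878 kJ/mol
  T = 352.9 K: K = (3.287, 0.462, 0.442), RR gives ψ = 0.322, H_out = 14.110 kJ/mol
  T = 343.2 K: K = (2.788, 0.422, 0.398), RR gives ψ = 0.198, H_out = 8.413 kJ/mol
  T = 338.4 K: K = (2.561, 0.403, 0.377), RR gives ψ = 0.125, H_out = 5.145 kJ/mol
  T = 340.8 K: K = (2.673, 0.413, 0.387), RR gives ψ = 0.163, H_out = 6.828 kJ/mol
Linear interpolation between T = 338.4 (H_out = 5.145) and T = 340.8 (H_out = 6.828) on hF = 6.734 gives T ≈ 340.7 K, at which ψ = 0.16.

T = 340.7 K, V/F = 0.16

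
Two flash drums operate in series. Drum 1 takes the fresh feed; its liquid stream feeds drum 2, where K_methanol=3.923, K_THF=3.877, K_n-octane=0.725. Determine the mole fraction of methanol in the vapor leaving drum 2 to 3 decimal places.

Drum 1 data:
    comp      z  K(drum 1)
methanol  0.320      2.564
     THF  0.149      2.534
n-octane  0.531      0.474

Drum 1:
Newton iteration, ψ₁⁰ = 0.69:
  ψ₁ = 0.690: g = -0.0867, g' = -0.626 → ψ₁ = 0.551
  ψ₁ = 0.551: g = -0.0009, g' = -0.620 → ψ₁ = 0.550
Converged at ψ₁ = 0.550.
Drum-1 compositions:
  methanol: x = 0.172, y = 0.441
  THF: x = 0.081, y = 0.205
  n-octane: x = 0.747, y = 0.354
Drum-2 feed = drum-1 liquid: z₂ = (0.1720, 0.0808, 0.7472).
Drum 2:
Material balance + equilibrium reduce to Σ zᵢ(Kᵢ−1)/(1+ψ₂(Kᵢ−1)) = 0.
Check two-phase: ΣzᵢKᵢ = 1.530 > 1 and Σzᵢ/Kᵢ = 1.095 > 1, so g(0) = 0.530 > 0 and g(1) = -0.095 < 0.
Iterate (Newton) starting at ψ₂ = 0.35:
  ψ₂ = 0.350: g = 0.1370, g' = -0.594 → ψ₂ = 0.581
  ψ₂ = 0.581: g = 0.0290, g' = -0.376 → ψ₂ = 0.658
  ψ₂ = 0.658: g = 0.0016, g' = -0.336 → ψ₂ = 0.662
Converged at ψ₂ = 0.662.
  methanol: x = 0.059, y = 0.230
  THF: x = 0.028, y = 0.108
  n-octane: x = 0.914, y = 0.662

y_methanol (drum 2) = 0.230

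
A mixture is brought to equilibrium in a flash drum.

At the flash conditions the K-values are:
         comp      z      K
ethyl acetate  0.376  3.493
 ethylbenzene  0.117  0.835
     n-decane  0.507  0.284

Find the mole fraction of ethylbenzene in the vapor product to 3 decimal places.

y_ethylbenzene = 0.104

Let ψ = V/F and solve Σ zᵢ(Kᵢ−1)/(1+ψ(Kᵢ−1)) = 0.
Check two-phase: ΣzᵢKᵢ = 1.555 > 1 and Σzᵢ/Kᵢ = 2.033 > 1, so g(0) = 0.555 > 0 and g(1) = -1.033 < 0.
Iterate (Newton) starting at ψ = 0.5:
  ψ = 0.500: g = -0.1692, g' = -1.097 → ψ = 0.346
Converged at ψ = 0.346.
Compositions from xᵢ = zᵢ/(1+ψ(Kᵢ−1)), yᵢ = Kᵢxᵢ:
  ethyl acetate: x = 0.202, y = 0.705
  ethylbenzene: x = 0.124, y = 0.104
  n-decane: x = 0.674, y = 0.191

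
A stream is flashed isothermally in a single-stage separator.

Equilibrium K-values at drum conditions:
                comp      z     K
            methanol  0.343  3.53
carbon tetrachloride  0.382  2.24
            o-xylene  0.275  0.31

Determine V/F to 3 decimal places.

Newton–Raphson from V/F = 0.61:
  V/F = 0.610: g = 0.2832, g' = -0.920 → V/F = 0.918
  V/F = 0.918: g = -0.0346, g' = -1.301 → V/F = 0.891
  V/F = 0.891: g = -0.0011, g' = -1.223 → V/F = 0.890
Converged at V/F = 0.890.

V/F = 0.890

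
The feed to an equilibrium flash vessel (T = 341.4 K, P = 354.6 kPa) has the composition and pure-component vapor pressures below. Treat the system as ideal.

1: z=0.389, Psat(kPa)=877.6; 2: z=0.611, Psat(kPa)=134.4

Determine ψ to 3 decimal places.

ψ = 0.212

Raoult's law: Kᵢ = Pᵢˢᵃᵗ/P = Pᵢˢᵃᵗ/354.6.
  K_1 = 877.6/354.6 = 2.47490, K_2 = 134.4/354.6 = 0.37902
Binary case is linear: z₁(K₁−1)(1+ψ(K₂−1)) + z₂(K₂−1)(1+ψ(K₁−1)) = 0
⇒ ψ = [z₁(K₁−1)+z₂(K₂−1)] / [−(K₁−1)(K₂−1)] = 0.1943/0.9159 = 0.212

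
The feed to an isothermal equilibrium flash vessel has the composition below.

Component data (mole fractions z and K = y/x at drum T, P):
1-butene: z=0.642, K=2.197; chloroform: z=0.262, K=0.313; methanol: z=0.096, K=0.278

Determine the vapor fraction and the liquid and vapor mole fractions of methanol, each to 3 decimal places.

Let ψ = V/F and solve Σ zᵢ(Kᵢ−1)/(1+ψ(Kᵢ−1)) = 0.
g(0) = ΣzᵢKᵢ − 1 = 0.519 and g(1) = 1 − Σzᵢ/Kᵢ = -0.475, so a root lies in (0, 1).
Newton–Raphson from ψ = 0.4:
  ψ = 0.400: g = 0.1740, g' = -0.755 → ψ = 0.631
  ψ = 0.631: g = -0.0069, g' = -0.852 → ψ = 0.623
  ψ = 0.623: g = -0.0000, g' = -0.845 → ψ = 0.622
Converged at ψ = 0.622.
Compositions from xᵢ = zᵢ/(1+ψ(Kᵢ−1)), yᵢ = Kᵢxᵢ:
  1-butene: x = 0.368, y = 0.808
  chloroform: x = 0.458, y = 0.143
  methanol: x = 0.174, y = 0.048

ψ = 0.622, x_methanol = 0.174, y_methanol = 0.048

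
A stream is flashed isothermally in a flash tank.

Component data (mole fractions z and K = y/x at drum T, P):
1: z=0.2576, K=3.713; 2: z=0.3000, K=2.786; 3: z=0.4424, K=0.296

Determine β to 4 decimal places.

β = 0.5873

Material balance + equilibrium reduce to Σ zᵢ(Kᵢ−1)/(1+β(Kᵢ−1)) = 0.
Check two-phase: ΣzᵢKᵢ = 1.9232 > 1 and Σzᵢ/Kᵢ = 1.6717 > 1, so g(0) = 0.9232 > 0 and g(1) = -0.6717 < 0.
Iterate (Newton) starting at β = 0.45:
  β = 0.4500: g = 0.15587, g' = -1.1483 → β = 0.5857
  β = 0.5857: g = 0.00178, g' = -1.1464 → β = 0.5873
Converged at β = 0.5873.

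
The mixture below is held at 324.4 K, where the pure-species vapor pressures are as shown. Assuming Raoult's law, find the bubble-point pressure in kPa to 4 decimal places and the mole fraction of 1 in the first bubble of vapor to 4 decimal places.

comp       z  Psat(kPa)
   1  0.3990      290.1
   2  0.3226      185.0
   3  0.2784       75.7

Pbub = 196.5058 kPa, y_1 = 0.5890

At the bubble point ψ → 0, so ΣzᵢKᵢ = 1 with Kᵢ = Pᵢˢᵃᵗ/P ⇒ P = ΣzᵢPᵢˢᵃᵗ.
P = 0.3990·290.1 + 0.3226·185.0 + 0.2784·75.7 = 196.5058 kPa
yᵢ = zᵢPᵢˢᵃᵗ/P ⇒ y_1 = 0.3990·290.1/196.5058 = 0.5890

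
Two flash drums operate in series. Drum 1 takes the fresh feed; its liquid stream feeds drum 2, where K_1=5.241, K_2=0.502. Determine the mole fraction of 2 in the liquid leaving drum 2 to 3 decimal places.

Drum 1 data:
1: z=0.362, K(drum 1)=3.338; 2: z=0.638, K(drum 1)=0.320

Drum 1:
Iterate (Newton) starting at ψ₁ = 0.5:
  ψ₁ = 0.500: g = -0.2671, g' = -1.098 → ψ₁ = 0.257
  ψ₁ = 0.257: g = 0.0034, g' = -1.206 → ψ₁ = 0.259
Converged at ψ₁ = 0.259.
Drum-1 compositions:
  1: x = 0.225, y = 0.752
  2: x = 0.775, y = 0.248
Drum-2 feed = drum-1 liquid: z₂ = (0.2253, 0.7747).
Drum 2:
Material balance + equilibrium reduce to Σ zᵢ(Kᵢ−1)/(1+ψ₂(Kᵢ−1)) = 0.
Check two-phase: ΣzᵢKᵢ = 1.570 > 1 and Σzᵢ/Kᵢ = 1.586 > 1, so g(0) = 0.570 > 0 and g(1) = -0.586 < 0.
Binary case is linear: z₁(K₁−1)(1+ψ₂(K₂−1)) + z₂(K₂−1)(1+ψ₂(K₁−1)) = 0
⇒ ψ₂ = [z₁(K₁−1)+z₂(K₂−1)] / [−(K₁−1)(K₂−1)] = 0.5698/2.1120 = 0.270
  1: x = 0.105, y = 0.551
  2: x = 0.895, y = 0.449

x_2 (drum 2) = 0.895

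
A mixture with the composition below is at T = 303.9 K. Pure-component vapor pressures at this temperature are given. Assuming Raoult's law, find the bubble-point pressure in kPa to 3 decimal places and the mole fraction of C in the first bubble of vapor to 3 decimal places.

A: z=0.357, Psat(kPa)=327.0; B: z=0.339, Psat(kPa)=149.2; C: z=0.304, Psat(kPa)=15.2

Pbub = 171.939 kPa, y_C = 0.027

At the bubble point ψ → 0, so ΣzᵢKᵢ = 1 with Kᵢ = Pᵢˢᵃᵗ/P ⇒ P = ΣzᵢPᵢˢᵃᵗ.
P = 0.357·327.0 + 0.339·149.2 + 0.304·15.2 = 171.939 kPa
yᵢ = zᵢPᵢˢᵃᵗ/P ⇒ y_C = 0.304·15.2/171.939 = 0.027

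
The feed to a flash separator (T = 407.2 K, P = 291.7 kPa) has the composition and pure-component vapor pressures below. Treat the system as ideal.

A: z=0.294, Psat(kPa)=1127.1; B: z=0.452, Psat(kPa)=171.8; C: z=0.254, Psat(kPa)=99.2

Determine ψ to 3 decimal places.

ψ = 0.334

Raoult's law: Kᵢ = Pᵢˢᵃᵗ/P = Pᵢˢᵃᵗ/291.7.
  K_A = 1127.1/291.7 = 3.86390, K_B = 171.8/291.7 = 0.58896, K_C = 99.2/291.7 = 0.34008
Material balance + equilibrium reduce to Σ zᵢ(Kᵢ−1)/(1+ψ(Kᵢ−1)) = 0.
g(0) = ΣzᵢKᵢ − 1 = 0.489 and g(1) = 1 − Σzᵢ/Kᵢ = -0.590, so a root lies in (0, 1).
Newton iteration, ψ⁰ = 0.45:
  ψ = 0.450: g = -0.0985, g' = -0.799 → ψ = 0.327
  ψ = 0.327: g = 0.0067, g' = -0.925 → ψ = 0.334
Converged at ψ = 0.334.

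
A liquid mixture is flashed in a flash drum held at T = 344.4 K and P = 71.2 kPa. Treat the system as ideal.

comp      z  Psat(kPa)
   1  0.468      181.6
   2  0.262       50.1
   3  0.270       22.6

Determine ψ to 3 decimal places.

Raoult's law: Kᵢ = Pᵢˢᵃᵗ/P = Pᵢˢᵃᵗ/71.2.
  K_1 = 181.6/71.2 = 2.55056, K_2 = 50.1/71.2 = 0.70365, K_3 = 22.6/71.2 = 0.31742
Material balance + equilibrium reduce to Σ zᵢ(Kᵢ−1)/(1+ψ(Kᵢ−1)) = 0.
g(0) = ΣzᵢKᵢ − 1 = 0.464 and g(1) = 1 − Σzᵢ/Kᵢ = -0.406, so a root lies in (0, 1).
Newton iteration, ψ⁰ = 0.67:
  ψ = 0.670: g = -0.0806, g' = -0.734 → ψ = 0.560
  ψ = 0.560: g = -0.0031, g' = -0.685 → ψ = 0.556
Converged at ψ = 0.556.

ψ = 0.556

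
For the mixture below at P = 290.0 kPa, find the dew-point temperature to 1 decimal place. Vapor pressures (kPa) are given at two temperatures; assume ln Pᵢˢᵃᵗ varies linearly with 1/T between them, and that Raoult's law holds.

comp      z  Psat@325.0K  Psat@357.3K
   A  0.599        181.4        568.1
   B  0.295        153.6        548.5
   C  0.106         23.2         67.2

Dew-point temperature: Σzᵢ·P/Pᵢˢᵃᵗ(T) = 1. Interpolate ln Pᵢˢᵃᵗ = aᵢ + bᵢ/T.
  T = 325.0 K: ΣzᵢP/Pᵢˢᵃᵗ = 2.8396
  T = 357.3 K: ΣzᵢP/Pᵢˢᵃᵗ = 0.9192
  T = 341.1 K: ΣzᵢP/Pᵢˢᵃᵗ = 1.5746
  T = 349.2 K: ΣzᵢP/Pᵢˢᵃᵗ = 1.1954
  T = 353.2 K: ΣzᵢP/Pᵢˢᵃᵗ = 1.0483
  T = 355.2 K: ΣzᵢP/Pᵢˢᵃᵗ = 0.9828
Interpolating between 353.2 K and 355.2 K gives T ≈ 354.7 K.

T = 354.7 K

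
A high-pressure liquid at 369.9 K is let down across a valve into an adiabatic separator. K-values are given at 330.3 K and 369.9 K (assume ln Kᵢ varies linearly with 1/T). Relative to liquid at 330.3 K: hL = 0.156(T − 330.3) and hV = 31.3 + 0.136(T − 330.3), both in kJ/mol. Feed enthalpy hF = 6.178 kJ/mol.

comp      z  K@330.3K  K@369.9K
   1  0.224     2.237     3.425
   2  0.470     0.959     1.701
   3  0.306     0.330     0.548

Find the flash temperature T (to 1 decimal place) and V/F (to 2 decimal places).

T = 332.5 K, V/F = 0.19

Adiabatic flash: solve Rachford–Rice at each trial T, then check hF = ψ·hV(T) + (1−ψ)·hL(T).
  T = 330.3 K: K = (2.237, 0.959, 0.330), RR gives ψ = 0.118, H_out = 3.679 kJ/mol
  T = 369.9 K: K = (3.425, 1.701, 0.548), RR gives ψ = 1.000, H_out = 36.686 kJ/mol
  T = 350.1 K: K = (2.802, 1.298, 0.431), RR gives ψ = 0.712, H_out = 25.093 kJ/mol
  T = 340.2 K: K = (2.512, 1.121, 0.379), RR gives ψ = 0.429, H_out = 14.899 kJ/mol
  T = 335.2 K: K = (2.371, 1.037, 0.354), RR gives ψ = 0.274, H_out = 9.324 kJ/mol
  T = 332.8 K: K = (2.305, 0.998, 0.342), RR gives ψ = 0.198, H_out = 6.576 kJ/mol
  T = 331.6 K: K = (2.272, 0.979, 0.336), RR gives ψ = 0.159, H_out = 5.189 kJ/mol
Linear interpolation between T = 331.6 (H_out = 5.189) and T = 332.8 (H_out = 6.576) on hF = 6.178 gives T ≈ 332.5 K, at which ψ = 0.19.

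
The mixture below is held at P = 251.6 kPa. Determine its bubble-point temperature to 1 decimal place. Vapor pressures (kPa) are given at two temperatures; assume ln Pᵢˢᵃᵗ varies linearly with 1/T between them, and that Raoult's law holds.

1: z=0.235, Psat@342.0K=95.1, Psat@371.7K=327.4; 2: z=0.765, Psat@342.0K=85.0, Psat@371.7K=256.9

Bubble-point temperature: ΣzᵢPᵢˢᵃᵗ(T) = P. Interpolate ln Pᵢˢᵃᵗ = aᵢ + bᵢ/T.
  T = 342.0 K: ΣzᵢPᵢˢᵃᵗ = 87.37 kPa
  T = 371.7 K: ΣzᵢPᵢˢᵃᵗ = 273.47 kPa
  T = 356.9 K: ΣzᵢPᵢˢᵃᵗ = 158.53 kPa
  T = 364.3 K: ΣzᵢPᵢˢᵃᵗ = 209.35 kPa
  T = 368.0 K: ΣzᵢPᵢˢᵃᵗ = 239.59 kPa
  T = 369.9 K: ΣzᵢPᵢˢᵃᵗ = 256.51 kPa
  T = 368.9 K: ΣzᵢPᵢˢᵃᵗ = 247.48 kPa
Interpolating between 368.9 K and 369.9 K gives T ≈ 369.4 K.

T = 369.4 K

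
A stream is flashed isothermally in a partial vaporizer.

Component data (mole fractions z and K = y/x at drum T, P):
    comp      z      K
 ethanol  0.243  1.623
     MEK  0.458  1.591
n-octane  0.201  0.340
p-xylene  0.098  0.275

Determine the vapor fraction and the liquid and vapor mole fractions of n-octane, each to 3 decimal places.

ψ = 0.531, x_n-octane = 0.309, y_n-octane = 0.105

Let ψ = V/F and solve Σ zᵢ(Kᵢ−1)/(1+ψ(Kᵢ−1)) = 0.
Feasibility: ΣzᵢKᵢ = 1.218, Σzᵢ/Kᵢ = 1.385 — both > 1, two phases present.
Iterate (Newton) starting at ψ = 0.5:
  ψ = 0.500: g = 0.0149, g' = -0.472 → ψ = 0.532
  ψ = 0.532: g = -0.0003, g' = -0.490 → ψ = 0.531
Converged at ψ = 0.531.
Compositions from xᵢ = zᵢ/(1+ψ(Kᵢ−1)), yᵢ = Kᵢxᵢ:
  ethanol: x = 0.183, y = 0.296
  MEK: x = 0.349, y = 0.555
  n-octane: x = 0.309, y = 0.105
  p-xylene: x = 0.159, y = 0.044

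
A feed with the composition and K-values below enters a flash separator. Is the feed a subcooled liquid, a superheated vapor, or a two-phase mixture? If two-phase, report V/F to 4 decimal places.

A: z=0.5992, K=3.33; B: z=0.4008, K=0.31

two-phase, V/F = 0.6964

ΣzᵢKᵢ = 2.1196; Σzᵢ/Kᵢ = 1.4728.
Both exceed 1, so a two-phase solution exists.
Rachford–Rice: g(ψ) = Σ zᵢ(Kᵢ−1)/(1+ψ(Kᵢ−1)) = 0.
Newton iteration, ψ⁰ = 0.44:
  ψ = 0.4400: g = 0.29227, g' = -1.1866 → ψ = 0.6863
  ψ = 0.6863: g = 0.01185, g' = -1.1701 → ψ = 0.6964
Converged at ψ = 0.6964.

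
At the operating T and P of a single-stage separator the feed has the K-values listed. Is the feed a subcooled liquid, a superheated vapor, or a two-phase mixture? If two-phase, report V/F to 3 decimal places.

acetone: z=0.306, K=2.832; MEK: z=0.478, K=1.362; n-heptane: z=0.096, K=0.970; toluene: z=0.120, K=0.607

superheated vapor

ΣzᵢKᵢ = 1.684; Σzᵢ/Kᵢ = 0.756.
Since Σzᵢ/Kᵢ < 1 the mixture is above its dew point — single vapor phase.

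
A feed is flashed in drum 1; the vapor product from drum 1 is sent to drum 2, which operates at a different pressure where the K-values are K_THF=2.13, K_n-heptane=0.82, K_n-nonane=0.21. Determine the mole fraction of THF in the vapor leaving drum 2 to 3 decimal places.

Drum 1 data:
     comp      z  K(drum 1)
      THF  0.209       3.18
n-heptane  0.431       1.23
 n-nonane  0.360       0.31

Drum 1:
Material balance + equilibrium reduce to Σ zᵢ(Kᵢ−1)/(1+ψ₁(Kᵢ−1)) = 0.
Check two-phase: ΣzᵢKᵢ = 1.306 > 1 and Σzᵢ/Kᵢ = 1.577 > 1, so g(0) = 0.306 > 0 and g(1) = -0.577 < 0.
Newton iteration, ψ₁⁰ = 0.62:
  ψ₁ = 0.620: g = -0.1536, g' = -0.721 → ψ₁ = 0.407
  ψ₁ = 0.407: g = -0.0132, g' = -0.629 → ψ₁ = 0.386
Converged at ψ₁ = 0.386.
Drum-1 compositions:
  THF: x = 0.114, y = 0.361
  n-heptane: x = 0.396, y = 0.487
  n-nonane: x = 0.491, y = 0.152
Drum-2 feed = drum-1 vapor: z₂ = (0.3610, 0.4869, 0.1521).
Drum 2:
Material balance + equilibrium reduce to Σ zᵢ(Kᵢ−1)/(1+ψ₂(Kᵢ−1)) = 0.
Feasibility: ΣzᵢKᵢ = 1.200, Σzᵢ/Kᵢ = 1.488 — both > 1, two phases present.
Newton iteration, ψ₂⁰ = 0.5:
  ψ₂ = 0.500: g = -0.0343, g' = -0.467 → ψ₂ = 0.427
  ψ₂ = 0.427: g = -0.0009, g' = -0.444 → ψ₂ = 0.425
Converged at ψ₂ = 0.425.
  THF: x = 0.244, y = 0.520
  n-heptane: x = 0.527, y = 0.432
  n-nonane: x = 0.229, y = 0.048

y_THF (drum 2) = 0.520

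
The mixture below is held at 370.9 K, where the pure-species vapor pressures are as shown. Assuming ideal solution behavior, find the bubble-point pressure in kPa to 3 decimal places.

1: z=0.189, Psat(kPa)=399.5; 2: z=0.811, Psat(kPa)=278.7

Pbub = 301.531 kPa

At the bubble point ψ → 0, so ΣzᵢKᵢ = 1 with Kᵢ = Pᵢˢᵃᵗ/P ⇒ P = ΣzᵢPᵢˢᵃᵗ.
P = 0.189·399.5 + 0.811·278.7 = 301.531 kPa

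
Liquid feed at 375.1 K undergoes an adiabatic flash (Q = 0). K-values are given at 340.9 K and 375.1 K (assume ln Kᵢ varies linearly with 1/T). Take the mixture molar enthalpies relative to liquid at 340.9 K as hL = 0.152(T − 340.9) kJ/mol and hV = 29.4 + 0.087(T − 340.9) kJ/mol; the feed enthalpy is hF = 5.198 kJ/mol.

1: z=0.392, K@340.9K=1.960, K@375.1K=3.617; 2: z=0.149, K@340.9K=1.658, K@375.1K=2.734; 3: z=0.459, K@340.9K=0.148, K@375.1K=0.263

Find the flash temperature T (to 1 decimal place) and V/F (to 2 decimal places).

T = 343.4 K, V/F = 0.16

Adiabatic flash: solve Rachford–Rice at each trial T, then check hF = ψ·hV(T) + (1−ψ)·hL(T).
  T = 340.9 K: K = (1.960, 1.658, 0.148), RR gives ψ = 0.110, H_out = 3.245 kJ/mol
  T = 375.1 K: K = (3.617, 2.734, 0.263), RR gives ψ = 0.537, H_out = 19.802 kJ/mol
  T = 358.0 K: K = (2.702, 2.155, 0.200), RR gives ψ = 0.377, H_out = 13.276 kJ/mol
  T = 349.4 K: K = (2.308, 1.895, 0.173), RR gives ψ = 0.267, H_out = 8.998 kJ/mol
  T = 345.1 K: K = (2.127, 1.772, 0.160), RR gives ψ = 0.196, H_out = 6.352 kJ/mol
  T = 343.0 K: K = (2.042, 1.715, 0.154), RR gives ψ = 0.156, H_out = 4.877 kJ/mol
  T = 344.1 K: K = (2.086, 1.745, 0.157), RR gives ψ = 0.177, H_out = 5.667 kJ/mol
Linear interpolation between T = 343.0 (H_out = 4.877) and T = 344.1 (H_out = 5.667) on hF = 5.198 gives T ≈ 343.4 K, at which ψ = 0.16.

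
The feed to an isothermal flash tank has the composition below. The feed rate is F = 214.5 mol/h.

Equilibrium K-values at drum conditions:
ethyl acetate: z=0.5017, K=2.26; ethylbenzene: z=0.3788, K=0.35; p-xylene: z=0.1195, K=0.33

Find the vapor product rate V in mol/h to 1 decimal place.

V = 79.5 mol/h

Rachford–Rice: g(ψ) = Σ zᵢ(Kᵢ−1)/(1+ψ(Kᵢ−1)) = 0.
Feasibility: ΣzᵢKᵢ = 1.3059, Σzᵢ/Kᵢ = 1.6664 — both > 1, two phases present.
Newton–Raphson from ψ = 0.5:
  ψ = 0.5000: g = -0.09735, g' = -0.7723 → ψ = 0.3740
  ψ = 0.3740: g = -0.00244, g' = -0.7428 → ψ = 0.3707
Converged at ψ = 0.3707.
Then V = ψ·F = 0.3707·214.5 = 79.5 mol/h and L = F − V = 135.0 mol/h.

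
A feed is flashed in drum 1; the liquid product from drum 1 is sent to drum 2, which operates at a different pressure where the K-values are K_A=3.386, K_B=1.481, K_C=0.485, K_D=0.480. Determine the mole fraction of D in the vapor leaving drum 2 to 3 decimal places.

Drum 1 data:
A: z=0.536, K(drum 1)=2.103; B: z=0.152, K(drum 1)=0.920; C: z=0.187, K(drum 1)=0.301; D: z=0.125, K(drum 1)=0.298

y_D (drum 2) = 0.143

Drum 1:
Rachford–Rice: g(ψ₁) = Σ zᵢ(Kᵢ−1)/(1+ψ₁(Kᵢ−1)) = 0.
Feasibility: ΣzᵢKᵢ = 1.361, Σzᵢ/Kᵢ = 1.461 — both > 1, two phases present.
Newton–Raphson from ψ₁ = 0.63:
  ψ₁ = 0.630: g = -0.0549, g' = -0.718 → ψ₁ = 0.554
  ψ₁ = 0.554: g = -0.0024, g' = -0.660 → ψ₁ = 0.550
Converged at ψ₁ = 0.550.
Drum-1 compositions:
  A: x = 0.334, y = 0.702
  B: x = 0.159, y = 0.146
  C: x = 0.304, y = 0.091
  D: x = 0.204, y = 0.061
Drum-2 feed = drum-1 liquid: z₂ = (0.3336, 0.1590, 0.3038, 0.2036).
Drum 2:
Newton–Raphson from ψ₂ = 0.5:
  ψ₂ = 0.500: g = 0.0709, g' = -0.666 → ψ₂ = 0.606
  ψ₂ = 0.606: g = 0.0024, g' = -0.627 → ψ₂ = 0.610
Converged at ψ₂ = 0.610.
  A: x = 0.136, y = 0.460
  B: x = 0.123, y = 0.182
  C: x = 0.443, y = 0.215
  D: x = 0.298, y = 0.143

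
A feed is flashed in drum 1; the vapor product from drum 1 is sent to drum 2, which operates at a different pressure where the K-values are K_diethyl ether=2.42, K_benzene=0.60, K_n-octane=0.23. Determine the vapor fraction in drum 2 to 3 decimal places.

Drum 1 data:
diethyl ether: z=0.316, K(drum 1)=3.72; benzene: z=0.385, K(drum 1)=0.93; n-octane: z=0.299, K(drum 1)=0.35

V/F (drum 2) = 0.482

Drum 1:
Newton iteration, ψ₁⁰ = 0.5:
  ψ₁ = 0.500: g = 0.0484, g' = -0.699 → ψ₁ = 0.569
  ψ₁ = 0.569: g = 0.0008, g' = -0.680 → ψ₁ = 0.570
Converged at ψ₁ = 0.570.
Drum-1 compositions:
  diethyl ether: x = 0.124, y = 0.461
  benzene: x = 0.401, y = 0.373
  n-octane: x = 0.475, y = 0.166
Drum-2 feed = drum-1 vapor: z₂ = (0.4608, 0.3729, 0.1663).
Drum 2:
Newton–Raphson from ψ₂ = 0.5:
  ψ₂ = 0.500: g = -0.0121, g' = -0.672 → ψ₂ = 0.482
Converged at ψ₂ = 0.482.
  diethyl ether: x = 0.274, y = 0.662
  benzene: x = 0.462, y = 0.277
  n-octane: x = 0.264, y = 0.061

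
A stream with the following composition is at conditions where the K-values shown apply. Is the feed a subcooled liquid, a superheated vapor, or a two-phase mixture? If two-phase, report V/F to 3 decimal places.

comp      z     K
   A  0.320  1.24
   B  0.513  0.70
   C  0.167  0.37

subcooled liquid

ΣzᵢKᵢ = 0.818; Σzᵢ/Kᵢ = 1.442.
Since ΣzᵢKᵢ < 1 the mixture is below its bubble point — single liquid phase.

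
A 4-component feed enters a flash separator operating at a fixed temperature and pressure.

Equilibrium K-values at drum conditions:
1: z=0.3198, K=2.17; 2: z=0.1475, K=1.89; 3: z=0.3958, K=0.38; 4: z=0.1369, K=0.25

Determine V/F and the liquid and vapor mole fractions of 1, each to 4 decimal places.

V/F = 0.2203, x_1 = 0.2543, y_1 = 0.5517

Rachford–Rice: g(V/F) = Σ zᵢ(Kᵢ−1)/(1+V/F(Kᵢ−1)) = 0.
Check two-phase: ΣzᵢKᵢ = 1.1574 > 1 and Σzᵢ/Kᵢ = 1.8146 > 1, so g(0) = 0.1574 > 0 and g(1) = -0.8146 < 0.
Iterate (Newton) starting at V/F = 0.64:
  V/F = 0.6400: g = -0.30668, g' = -0.8935 → V/F = 0.2968
  V/F = 0.2968: g = -0.05122, g' = -0.6702 → V/F = 0.2203
Converged at V/F = 0.2203.
Compositions from xᵢ = zᵢ/(1+V/F(Kᵢ−1)), yᵢ = Kᵢxᵢ:
  1: x = 0.2543, y = 0.5517
  2: x = 0.1233, y = 0.2331
  3: x = 0.4584, y = 0.1742
  4: x = 0.1640, y = 0.0410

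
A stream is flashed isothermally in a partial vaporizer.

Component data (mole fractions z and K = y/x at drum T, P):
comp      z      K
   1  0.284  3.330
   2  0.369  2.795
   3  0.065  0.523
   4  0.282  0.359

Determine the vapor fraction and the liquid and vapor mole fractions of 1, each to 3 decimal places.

Rachford–Rice: g(ψ) = Σ zᵢ(Kᵢ−1)/(1+ψ(Kᵢ−1)) = 0.
g(0) = ΣzᵢKᵢ − 1 = 1.112 and g(1) = 1 − Σzᵢ/Kᵢ = -0.127, so a root lies in (0, 1).
Newton–Raphson from ψ = 0.34:
  ψ = 0.340: g = 0.5124, g' = -1.149 → ψ = 0.786
  ψ = 0.786: g = 0.0946, g' = -0.905 → ψ = 0.890
  ψ = 0.890: g = -0.0049, g' = -1.013 → ψ = 0.886
Converged at ψ = 0.886.
Compositions from xᵢ = zᵢ/(1+ψ(Kᵢ−1)), yᵢ = Kᵢxᵢ:
  1: x = 0.093, y = 0.309
  2: x = 0.142, y = 0.398
  3: x = 0.113, y = 0.059
  4: x = 0.652, y = 0.234

ψ = 0.886, x_1 = 0.093, y_1 = 0.309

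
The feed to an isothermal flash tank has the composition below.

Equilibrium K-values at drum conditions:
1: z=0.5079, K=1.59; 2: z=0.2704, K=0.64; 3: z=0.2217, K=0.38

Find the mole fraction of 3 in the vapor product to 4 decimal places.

Material balance + equilibrium reduce to Σ zᵢ(Kᵢ−1)/(1+ψ(Kᵢ−1)) = 0.
Check two-phase: ΣzᵢKᵢ = 1.0649 > 1 and Σzᵢ/Kᵢ = 1.3254 > 1, so g(0) = 0.0649 > 0 and g(1) = -0.3254 < 0.
Newton–Raphson from ψ = 0.5:
  ψ = 0.5000: g = -0.08652, g' = -0.3365 → ψ = 0.2429
  ψ = 0.2429: g = -0.00640, g' = -0.2955 → ψ = 0.2212
Converged at ψ = 0.2212.
Compositions from xᵢ = zᵢ/(1+ψ(Kᵢ−1)), yᵢ = Kᵢxᵢ:
  1: x = 0.4493, y = 0.7143
  2: x = 0.2938, y = 0.1880
  3: x = 0.2569, y = 0.0976

y_3 = 0.0976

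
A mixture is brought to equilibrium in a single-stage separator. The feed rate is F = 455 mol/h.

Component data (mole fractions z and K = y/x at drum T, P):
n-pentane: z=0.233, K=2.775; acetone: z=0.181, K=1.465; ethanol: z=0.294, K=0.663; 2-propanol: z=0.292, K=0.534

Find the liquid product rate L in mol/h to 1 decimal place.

Let ψ = V/F and solve Σ zᵢ(Kᵢ−1)/(1+ψ(Kᵢ−1)) = 0.
g(0) = ΣzᵢKᵢ − 1 = 0.263 and g(1) = 1 − Σzᵢ/Kᵢ = -0.198, so a root lies in (0, 1).
Newton iteration, ψ⁰ = 0.5:
  ψ = 0.500: g = -0.0092, g' = -0.388 → ψ = 0.476
  ψ = 0.476: g = 0.0001, g' = -0.394 → ψ = 0.477
Converged at ψ = 0.477.
Then V = ψ·F = 0.4766·455 = 216.8 mol/h and L = F − V = 238.2 mol/h.

L = 238.2 mol/h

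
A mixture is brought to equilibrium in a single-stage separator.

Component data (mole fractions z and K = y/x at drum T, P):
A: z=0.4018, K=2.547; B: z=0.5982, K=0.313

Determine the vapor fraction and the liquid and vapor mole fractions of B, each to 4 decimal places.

ψ = 0.1982, x_B = 0.6925, y_B = 0.2167

Rachford–Rice: g(ψ) = Σ zᵢ(Kᵢ−1)/(1+ψ(Kᵢ−1)) = 0.
Feasibility: ΣzᵢKᵢ = 1.2106, Σzᵢ/Kᵢ = 2.0689 — both > 1, two phases present.
Binary case is linear: z₁(K₁−1)(1+ψ(K₂−1)) + z₂(K₂−1)(1+ψ(K₁−1)) = 0
⇒ ψ = [z₁(K₁−1)+z₂(K₂−1)] / [−(K₁−1)(K₂−1)] = 0.21062/1.06279 = 0.1982
Compositions from xᵢ = zᵢ/(1+ψ(Kᵢ−1)), yᵢ = Kᵢxᵢ:
  A: x = 0.3075, y = 0.7833
  B: x = 0.6925, y = 0.2167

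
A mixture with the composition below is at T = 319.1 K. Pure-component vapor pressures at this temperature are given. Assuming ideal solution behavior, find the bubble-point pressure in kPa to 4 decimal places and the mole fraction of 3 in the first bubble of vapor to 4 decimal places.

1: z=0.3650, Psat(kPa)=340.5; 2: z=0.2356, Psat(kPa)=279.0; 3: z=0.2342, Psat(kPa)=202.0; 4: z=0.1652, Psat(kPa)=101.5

At the bubble point ψ → 0, so ΣzᵢKᵢ = 1 with Kᵢ = Pᵢˢᵃᵗ/P ⇒ P = ΣzᵢPᵢˢᵃᵗ.
P = 0.3650·340.5 + 0.2356·279.0 + 0.2342·202.0 + 0.1652·101.5 = 254.0911 kPa
yᵢ = zᵢPᵢˢᵃᵗ/P ⇒ y_3 = 0.2342·202.0/254.0911 = 0.1862

Pbub = 254.0911 kPa, y_3 = 0.1862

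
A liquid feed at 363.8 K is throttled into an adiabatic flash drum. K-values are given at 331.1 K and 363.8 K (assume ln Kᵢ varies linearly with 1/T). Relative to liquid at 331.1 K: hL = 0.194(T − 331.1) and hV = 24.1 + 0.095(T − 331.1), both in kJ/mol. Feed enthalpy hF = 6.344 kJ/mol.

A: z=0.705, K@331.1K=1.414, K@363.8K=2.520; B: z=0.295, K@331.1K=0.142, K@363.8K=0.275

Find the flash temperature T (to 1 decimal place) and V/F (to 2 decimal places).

T = 334.2 K, V/F = 0.24

Adiabatic flash: solve Rachford–Rice at each trial T, then check hF = ψ·hV(T) + (1−ψ)·hL(T).
  T = 331.1 K: K = (1.414, 0.142), RR gives ψ = 0.109, H_out = 2.630 kJ/mol
  T = 363.8 K: K = (2.520, 0.275), RR gives ψ = 0.778, H_out = 22.582 kJ/mol
  T = 347.5 K: K = (1.915, 0.201), RR gives ψ = 0.560, H_out = 15.767 kJ/mol
  T = 339.3 K: K = (1.652, 0.170), RR gives ψ = 0.396, H_out = 10.820 kJ/mol
  T = 335.2 K: K = (1.530, 0.155), RR gives ψ = 0.278, H_out = 7.376 kJ/mol
  T = 333.1 K: K = (1.470, 0.148), RR gives ψ = 0.200, H_out = 5.162 kJ/mol
Linear interpolation between T = 333.1 (H_out = 5.162) and T = 335.2 (H_out = 7.376) on hF = 6.344 gives T ≈ 334.2 K, at which ψ = 0.24.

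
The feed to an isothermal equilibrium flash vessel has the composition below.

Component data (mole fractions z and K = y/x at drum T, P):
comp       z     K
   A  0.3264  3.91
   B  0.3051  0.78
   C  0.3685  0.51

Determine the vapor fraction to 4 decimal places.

ψ = 0.6230

Iterate (Newton) starting at ψ = 0.34:
  ψ = 0.3400: g = 0.18823, g' = -0.8430 → ψ = 0.5633
  ψ = 0.5633: g = 0.03388, g' = -0.5849 → ψ = 0.6212
  ψ = 0.6212: g = 0.00096, g' = -0.5533 → ψ = 0.6230
Converged at ψ = 0.6230.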